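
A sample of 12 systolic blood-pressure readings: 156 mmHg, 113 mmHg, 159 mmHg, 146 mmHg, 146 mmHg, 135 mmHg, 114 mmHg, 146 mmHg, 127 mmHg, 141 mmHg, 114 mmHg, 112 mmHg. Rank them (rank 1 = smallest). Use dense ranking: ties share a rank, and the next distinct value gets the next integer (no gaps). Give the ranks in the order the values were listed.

Sorted (ascending): 112, 113, 114, 114, 127, 135, 141, 146, 146, 146, 156, 159
The 2 values of 114 share dense rank 3.
The 3 values of 146 share dense rank 7.
Remaining distinct values take the next consecutive integers.

8, 2, 9, 7, 7, 5, 3, 7, 4, 6, 3, 1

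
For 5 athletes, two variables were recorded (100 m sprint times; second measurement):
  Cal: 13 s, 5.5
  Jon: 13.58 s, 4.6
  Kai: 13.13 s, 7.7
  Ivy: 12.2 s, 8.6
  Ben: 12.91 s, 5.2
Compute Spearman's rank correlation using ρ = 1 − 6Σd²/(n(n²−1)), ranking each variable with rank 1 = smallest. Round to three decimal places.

-0.600

Ranks of variable 1: 3, 5, 4, 1, 2
Ranks of variable 2: 3, 1, 4, 5, 2
d = r₁ − r₂: 0, 4, 0, -4, 0
d²: 0, 16, 0, 16, 0; Σd² = 32
ρ = 1 − 6·32/(5·24) = 1 − 192/120 = -0.600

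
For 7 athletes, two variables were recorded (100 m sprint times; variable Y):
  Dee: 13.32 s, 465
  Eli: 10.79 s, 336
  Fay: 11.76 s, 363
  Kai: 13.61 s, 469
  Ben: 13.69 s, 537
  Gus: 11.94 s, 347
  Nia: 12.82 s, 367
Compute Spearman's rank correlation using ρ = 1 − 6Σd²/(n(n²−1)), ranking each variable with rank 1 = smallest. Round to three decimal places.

Ranks of variable 1: 5, 1, 2, 6, 7, 3, 4
Ranks of variable 2: 5, 1, 3, 6, 7, 2, 4
d = r₁ − r₂: 0, 0, -1, 0, 0, 1, 0
d²: 0, 0, 1, 0, 0, 1, 0; Σd² = 2
ρ = 1 − 6·2/(7·48) = 1 − 12/336 = 0.964

0.964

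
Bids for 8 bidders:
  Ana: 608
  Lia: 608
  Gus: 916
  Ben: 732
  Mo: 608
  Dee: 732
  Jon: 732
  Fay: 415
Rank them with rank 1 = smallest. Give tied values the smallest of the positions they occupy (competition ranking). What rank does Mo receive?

2

Sorted (ascending): 415, 608, 608, 608, 732, 732, 732, 916
The 3 values of 608 occupy positions 2–4 → each gets rank 2.
The 3 values of 732 occupy positions 5–7 → each gets rank 5.
Mo has value 608 → rank 2.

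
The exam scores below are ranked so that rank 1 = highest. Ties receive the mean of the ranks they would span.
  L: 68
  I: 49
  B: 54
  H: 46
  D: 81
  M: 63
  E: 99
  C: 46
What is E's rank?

1

Sorted (descending): 99, 81, 68, 63, 54, 49, 46, 46
The 2 values of 46 occupy positions 7–8 → average rank (7+8)/2 = 7.5.
E has value 99 → rank 1.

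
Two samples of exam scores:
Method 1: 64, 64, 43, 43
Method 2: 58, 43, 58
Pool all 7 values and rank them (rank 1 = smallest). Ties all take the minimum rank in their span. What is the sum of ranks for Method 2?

Sorted (ascending): 43, 43, 43, 58, 58, 64, 64
The 3 values of 43 occupy positions 1–3 → each gets rank 1.
The 2 values of 58 occupy positions 4–5 → each gets rank 4.
The 2 values of 64 occupy positions 6–7 → each gets rank 6.
Method 2 values → pooled ranks: 58→4, 43→1, 58→4
Rank sum = 4 + 1 + 4 = 9

9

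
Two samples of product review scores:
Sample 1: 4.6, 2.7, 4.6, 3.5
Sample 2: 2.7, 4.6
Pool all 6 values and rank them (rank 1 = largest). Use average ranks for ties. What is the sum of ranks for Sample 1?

Sorted (descending): 4.6, 4.6, 4.6, 3.5, 2.7, 2.7
The 3 values of 4.6 occupy positions 1–3 → average rank 2.
The 2 values of 2.7 occupy positions 5–6 → average rank (5+6)/2 = 5.5.
Sample 1 values → pooled ranks: 4.6→2, 2.7→5.5, 4.6→2, 3.5→4
Rank sum = 2 + 5.5 + 2 + 4 = 13.5

13.5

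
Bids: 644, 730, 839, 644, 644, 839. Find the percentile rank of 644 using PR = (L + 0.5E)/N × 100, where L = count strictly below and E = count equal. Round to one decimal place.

25.0

N = 6.
Strictly below 644: 0. Equal to 644: 3.
PR = (0 + 0.5·3)/6 × 100 = 25.0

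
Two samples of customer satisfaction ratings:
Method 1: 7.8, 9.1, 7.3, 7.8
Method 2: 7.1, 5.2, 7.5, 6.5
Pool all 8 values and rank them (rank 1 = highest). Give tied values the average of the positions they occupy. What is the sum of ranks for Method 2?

Sorted (descending): 9.1, 7.8, 7.8, 7.5, 7.3, 7.1, 6.5, 5.2
The 2 values of 7.8 occupy positions 2–3 → average rank (2+3)/2 = 2.5.
Method 2 values → pooled ranks: 7.1→6, 5.2→8, 7.5→4, 6.5→7
Rank sum = 6 + 8 + 4 + 7 = 25

25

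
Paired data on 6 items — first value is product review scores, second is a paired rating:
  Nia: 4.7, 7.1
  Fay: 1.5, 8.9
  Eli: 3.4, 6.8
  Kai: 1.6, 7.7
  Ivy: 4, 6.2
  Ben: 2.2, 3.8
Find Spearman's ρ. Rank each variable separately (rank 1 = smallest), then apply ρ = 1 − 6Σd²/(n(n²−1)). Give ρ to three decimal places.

-0.486

Ranks of variable 1: 6, 1, 4, 2, 5, 3
Ranks of variable 2: 4, 6, 3, 5, 2, 1
d = r₁ − r₂: 2, -5, 1, -3, 3, 2
d²: 4, 25, 1, 9, 9, 4; Σd² = 52
ρ = 1 − 6·52/(6·35) = 1 − 312/210 = -0.486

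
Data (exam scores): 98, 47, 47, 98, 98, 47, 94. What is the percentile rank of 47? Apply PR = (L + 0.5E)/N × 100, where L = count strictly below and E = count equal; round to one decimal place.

21.4

N = 7.
Strictly below 47: 0. Equal to 47: 3.
PR = (0 + 0.5·3)/7 × 100 = 21.4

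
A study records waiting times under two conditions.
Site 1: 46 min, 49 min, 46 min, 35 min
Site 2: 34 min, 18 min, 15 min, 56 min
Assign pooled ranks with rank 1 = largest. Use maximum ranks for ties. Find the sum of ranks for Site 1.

15

Sorted (descending): 56, 49, 46, 46, 35, 34, 18, 15
The 2 values of 46 occupy positions 3–4 → each gets rank 4.
Site 1 values → pooled ranks: 46→4, 49→2, 46→4, 35→5
Rank sum = 4 + 2 + 4 + 5 = 15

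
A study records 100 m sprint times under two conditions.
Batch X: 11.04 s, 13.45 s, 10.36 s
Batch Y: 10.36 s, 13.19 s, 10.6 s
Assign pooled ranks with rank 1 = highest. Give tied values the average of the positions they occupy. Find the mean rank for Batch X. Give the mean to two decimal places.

3.17

Sorted (descending): 13.45, 13.19, 11.04, 10.6, 10.36, 10.36
The 2 values of 10.36 occupy positions 5–6 → average rank (5+6)/2 = 5.5.
Batch X values → pooled ranks: 11.04→3, 13.45→1, 10.36→5.5
Mean rank = (3 + 1 + 5.5) / 3 = 3.17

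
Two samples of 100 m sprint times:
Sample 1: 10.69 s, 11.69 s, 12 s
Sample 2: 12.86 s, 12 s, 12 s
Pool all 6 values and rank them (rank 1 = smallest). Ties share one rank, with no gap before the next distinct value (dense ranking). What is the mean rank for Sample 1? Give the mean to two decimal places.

2.00

Sorted (ascending): 10.69, 11.69, 12, 12, 12, 12.86
The 3 values of 12 share dense rank 3.
Remaining distinct values take the next consecutive integers.
Sample 1 values → pooled ranks: 10.69→1, 11.69→2, 12→3
Mean rank = (1 + 2 + 3) / 3 = 2.00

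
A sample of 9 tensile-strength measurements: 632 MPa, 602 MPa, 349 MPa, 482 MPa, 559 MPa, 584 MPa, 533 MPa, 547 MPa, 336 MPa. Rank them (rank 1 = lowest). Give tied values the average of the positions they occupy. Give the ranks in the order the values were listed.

9, 8, 2, 3, 6, 7, 4, 5, 1

Sorted (ascending): 336, 349, 482, 533, 547, 559, 584, 602, 632
No ties — each value takes its position as its rank.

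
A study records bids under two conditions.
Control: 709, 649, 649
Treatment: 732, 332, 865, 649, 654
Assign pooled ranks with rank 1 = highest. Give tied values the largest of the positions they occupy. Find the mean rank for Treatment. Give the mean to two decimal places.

Sorted (descending): 865, 732, 709, 654, 649, 649, 649, 332
The 3 values of 649 occupy positions 5–7 → each gets rank 7.
Treatment values → pooled ranks: 732→2, 332→8, 865→1, 649→7, 654→4
Mean rank = (2 + 8 + 1 + 7 + 4) / 5 = 4.40

4.40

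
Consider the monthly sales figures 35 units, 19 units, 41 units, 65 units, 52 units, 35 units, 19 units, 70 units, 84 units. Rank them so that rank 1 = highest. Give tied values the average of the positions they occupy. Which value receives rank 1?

84

Sorted (descending): 84, 70, 65, 52, 41, 35, 35, 19, 19
The 2 values of 35 occupy positions 6–7 → average rank (6+7)/2 = 6.5.
The 2 values of 19 occupy positions 8–9 → average rank (8+9)/2 = 8.5.
Rank 1 → value 84.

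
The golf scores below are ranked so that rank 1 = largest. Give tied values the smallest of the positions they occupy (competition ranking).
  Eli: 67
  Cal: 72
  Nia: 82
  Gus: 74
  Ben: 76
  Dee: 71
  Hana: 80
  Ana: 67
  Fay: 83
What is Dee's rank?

7

Sorted (descending): 83, 82, 80, 76, 74, 72, 71, 67, 67
The 2 values of 67 occupy positions 8–9 → each gets rank 8.
Dee has value 71 → rank 7.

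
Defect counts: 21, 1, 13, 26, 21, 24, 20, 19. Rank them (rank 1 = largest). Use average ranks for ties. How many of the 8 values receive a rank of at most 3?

2

Sorted (descending): 26, 24, 21, 21, 20, 19, 13, 1
The 2 values of 21 occupy positions 3–4 → average rank (3+4)/2 = 3.5.
Ranks ≤ 3: {1, 2} → 2 values.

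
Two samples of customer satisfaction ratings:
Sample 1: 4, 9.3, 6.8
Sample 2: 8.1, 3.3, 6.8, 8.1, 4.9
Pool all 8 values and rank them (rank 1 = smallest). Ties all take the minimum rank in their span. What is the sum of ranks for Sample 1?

Sorted (ascending): 3.3, 4, 4.9, 6.8, 6.8, 8.1, 8.1, 9.3
The 2 values of 6.8 occupy positions 4–5 → each gets rank 4.
The 2 values of 8.1 occupy positions 6–7 → each gets rank 6.
Sample 1 values → pooled ranks: 4→2, 9.3→8, 6.8→4
Rank sum = 2 + 8 + 4 = 14

14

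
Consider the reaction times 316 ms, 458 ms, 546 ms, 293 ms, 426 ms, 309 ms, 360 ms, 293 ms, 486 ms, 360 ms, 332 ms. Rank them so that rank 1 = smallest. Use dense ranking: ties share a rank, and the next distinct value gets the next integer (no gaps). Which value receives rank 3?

Sorted (ascending): 293, 293, 309, 316, 332, 360, 360, 426, 458, 486, 546
The 2 values of 293 share dense rank 1.
The 2 values of 360 share dense rank 5.
Remaining distinct values take the next consecutive integers.
Rank 3 → value 316.

316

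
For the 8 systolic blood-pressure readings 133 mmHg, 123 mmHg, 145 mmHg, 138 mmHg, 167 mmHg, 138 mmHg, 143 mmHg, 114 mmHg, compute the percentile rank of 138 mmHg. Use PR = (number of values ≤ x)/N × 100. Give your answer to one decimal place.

N = 8.
Strictly below 138: 3. Equal to 138: 2.
PR = 5/8 × 100 = 62.5

62.5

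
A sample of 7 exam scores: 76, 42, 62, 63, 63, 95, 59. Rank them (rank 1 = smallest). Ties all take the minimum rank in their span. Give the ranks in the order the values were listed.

6, 1, 3, 4, 4, 7, 2

Sorted (ascending): 42, 59, 62, 63, 63, 76, 95
The 2 values of 63 occupy positions 4–5 → each gets rank 4.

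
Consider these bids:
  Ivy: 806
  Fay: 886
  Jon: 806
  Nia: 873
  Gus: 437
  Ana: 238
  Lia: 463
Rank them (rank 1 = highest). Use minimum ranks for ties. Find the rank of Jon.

Sorted (descending): 886, 873, 806, 806, 463, 437, 238
The 2 values of 806 occupy positions 3–4 → each gets rank 3.
Jon has value 806 → rank 3.

3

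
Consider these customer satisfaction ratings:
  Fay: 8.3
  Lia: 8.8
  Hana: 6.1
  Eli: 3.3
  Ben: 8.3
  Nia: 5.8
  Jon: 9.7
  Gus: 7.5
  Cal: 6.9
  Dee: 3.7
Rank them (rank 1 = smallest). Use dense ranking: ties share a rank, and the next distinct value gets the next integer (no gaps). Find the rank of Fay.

7

Sorted (ascending): 3.3, 3.7, 5.8, 6.1, 6.9, 7.5, 8.3, 8.3, 8.8, 9.7
The 2 values of 8.3 share dense rank 7.
Remaining distinct values take the next consecutive integers.
Fay has value 8.3 → rank 7.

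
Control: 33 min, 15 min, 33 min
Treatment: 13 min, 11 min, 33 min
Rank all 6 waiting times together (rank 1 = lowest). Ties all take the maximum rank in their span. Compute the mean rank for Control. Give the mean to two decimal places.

Sorted (ascending): 11, 13, 15, 33, 33, 33
The 3 values of 33 occupy positions 4–6 → each gets rank 6.
Control values → pooled ranks: 33→6, 15→3, 33→6
Mean rank = (6 + 3 + 6) / 3 = 5.00

5.00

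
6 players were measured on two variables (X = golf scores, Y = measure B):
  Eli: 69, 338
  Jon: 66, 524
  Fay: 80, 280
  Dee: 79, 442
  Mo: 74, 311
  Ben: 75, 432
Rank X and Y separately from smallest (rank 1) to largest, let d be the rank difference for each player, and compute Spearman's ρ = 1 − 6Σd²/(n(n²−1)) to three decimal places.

-0.486

Ranks of variable 1: 2, 1, 6, 5, 3, 4
Ranks of variable 2: 3, 6, 1, 5, 2, 4
d = r₁ − r₂: -1, -5, 5, 0, 1, 0
d²: 1, 25, 25, 0, 1, 0; Σd² = 52
ρ = 1 − 6·52/(6·35) = 1 − 312/210 = -0.486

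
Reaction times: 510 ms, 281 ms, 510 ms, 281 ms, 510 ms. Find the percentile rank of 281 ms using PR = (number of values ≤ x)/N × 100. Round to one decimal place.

N = 5.
Strictly below 281: 0. Equal to 281: 2.
PR = 2/5 × 100 = 40.0

40.0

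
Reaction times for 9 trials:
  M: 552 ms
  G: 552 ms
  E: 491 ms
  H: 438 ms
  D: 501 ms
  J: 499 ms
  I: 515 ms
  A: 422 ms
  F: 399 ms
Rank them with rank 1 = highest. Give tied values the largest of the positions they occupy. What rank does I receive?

Sorted (descending): 552, 552, 515, 501, 499, 491, 438, 422, 399
The 2 values of 552 occupy positions 1–2 → each gets rank 2.
I has value 515 ms → rank 3.

3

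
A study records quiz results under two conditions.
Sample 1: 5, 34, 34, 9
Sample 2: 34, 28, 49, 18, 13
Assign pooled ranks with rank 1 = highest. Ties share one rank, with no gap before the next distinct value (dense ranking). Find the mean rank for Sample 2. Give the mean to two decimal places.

Sorted (descending): 49, 34, 34, 34, 28, 18, 13, 9, 5
The 3 values of 34 share dense rank 2.
Remaining distinct values take the next consecutive integers.
Sample 2 values → pooled ranks: 34→2, 28→3, 49→1, 18→4, 13→5
Mean rank = (2 + 3 + 1 + 4 + 5) / 5 = 3.00

3.00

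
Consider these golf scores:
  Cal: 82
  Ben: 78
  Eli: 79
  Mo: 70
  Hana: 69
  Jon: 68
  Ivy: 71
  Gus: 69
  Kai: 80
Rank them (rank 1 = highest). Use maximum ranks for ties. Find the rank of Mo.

Sorted (descending): 82, 80, 79, 78, 71, 70, 69, 69, 68
The 2 values of 69 occupy positions 7–8 → each gets rank 8.
Mo has value 70 → rank 6.

6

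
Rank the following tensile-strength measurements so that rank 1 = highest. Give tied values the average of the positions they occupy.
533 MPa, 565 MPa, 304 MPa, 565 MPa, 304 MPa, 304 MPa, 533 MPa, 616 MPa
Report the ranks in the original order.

4.5, 2.5, 7, 2.5, 7, 7, 4.5, 1

Sorted (descending): 616, 565, 565, 533, 533, 304, 304, 304
The 2 values of 565 occupy positions 2–3 → average rank (2+3)/2 = 2.5.
The 2 values of 533 occupy positions 4–5 → average rank (4+5)/2 = 4.5.
The 3 values of 304 occupy positions 6–8 → average rank 7.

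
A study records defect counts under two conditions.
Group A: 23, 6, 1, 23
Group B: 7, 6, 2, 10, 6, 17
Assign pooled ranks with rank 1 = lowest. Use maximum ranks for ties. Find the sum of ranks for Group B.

33

Sorted (ascending): 1, 2, 6, 6, 6, 7, 10, 17, 23, 23
The 3 values of 6 occupy positions 3–5 → each gets rank 5.
The 2 values of 23 occupy positions 9–10 → each gets rank 10.
Group B values → pooled ranks: 7→6, 6→5, 2→2, 10→7, 6→5, 17→8
Rank sum = 6 + 5 + 2 + 7 + 5 + 8 = 33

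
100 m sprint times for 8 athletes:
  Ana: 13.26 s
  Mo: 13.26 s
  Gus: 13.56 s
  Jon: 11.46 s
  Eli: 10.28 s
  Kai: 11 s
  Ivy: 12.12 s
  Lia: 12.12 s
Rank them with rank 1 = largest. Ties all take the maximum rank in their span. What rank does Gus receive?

1

Sorted (descending): 13.56, 13.26, 13.26, 12.12, 12.12, 11.46, 11, 10.28
The 2 values of 13.26 occupy positions 2–3 → each gets rank 3.
The 2 values of 12.12 occupy positions 4–5 → each gets rank 5.
Gus has value 13.56 s → rank 1.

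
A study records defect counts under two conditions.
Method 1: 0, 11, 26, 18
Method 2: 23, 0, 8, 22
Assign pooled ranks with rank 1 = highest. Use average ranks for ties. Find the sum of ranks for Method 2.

18.5

Sorted (descending): 26, 23, 22, 18, 11, 8, 0, 0
The 2 values of 0 occupy positions 7–8 → average rank (7+8)/2 = 7.5.
Method 2 values → pooled ranks: 23→2, 0→7.5, 8→6, 22→3
Rank sum = 2 + 7.5 + 6 + 3 = 18.5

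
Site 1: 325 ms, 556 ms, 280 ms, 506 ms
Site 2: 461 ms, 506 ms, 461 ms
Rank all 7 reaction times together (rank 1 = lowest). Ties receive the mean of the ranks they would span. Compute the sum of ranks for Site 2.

12.5

Sorted (ascending): 280, 325, 461, 461, 506, 506, 556
The 2 values of 461 occupy positions 3–4 → average rank (3+4)/2 = 3.5.
The 2 values of 506 occupy positions 5–6 → average rank (5+6)/2 = 5.5.
Site 2 values → pooled ranks: 461→3.5, 506→5.5, 461→3.5
Rank sum = 3.5 + 5.5 + 3.5 = 12.5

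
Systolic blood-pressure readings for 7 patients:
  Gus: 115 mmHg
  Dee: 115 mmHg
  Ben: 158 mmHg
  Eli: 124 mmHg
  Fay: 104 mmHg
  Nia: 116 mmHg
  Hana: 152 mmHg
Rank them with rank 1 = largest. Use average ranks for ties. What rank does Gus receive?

Sorted (descending): 158, 152, 124, 116, 115, 115, 104
The 2 values of 115 occupy positions 5–6 → average rank (5+6)/2 = 5.5.
Gus has value 115 mmHg → rank 5.5.

5.5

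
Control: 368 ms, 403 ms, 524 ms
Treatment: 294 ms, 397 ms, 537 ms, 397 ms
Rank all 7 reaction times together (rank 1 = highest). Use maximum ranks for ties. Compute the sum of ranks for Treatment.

18

Sorted (descending): 537, 524, 403, 397, 397, 368, 294
The 2 values of 397 occupy positions 4–5 → each gets rank 5.
Treatment values → pooled ranks: 294→7, 397→5, 537→1, 397→5
Rank sum = 7 + 5 + 1 + 5 = 18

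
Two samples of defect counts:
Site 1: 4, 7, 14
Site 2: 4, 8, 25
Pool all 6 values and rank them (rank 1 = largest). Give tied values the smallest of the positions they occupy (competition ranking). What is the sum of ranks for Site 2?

9

Sorted (descending): 25, 14, 8, 7, 4, 4
The 2 values of 4 occupy positions 5–6 → each gets rank 5.
Site 2 values → pooled ranks: 4→5, 8→3, 25→1
Rank sum = 5 + 3 + 1 = 9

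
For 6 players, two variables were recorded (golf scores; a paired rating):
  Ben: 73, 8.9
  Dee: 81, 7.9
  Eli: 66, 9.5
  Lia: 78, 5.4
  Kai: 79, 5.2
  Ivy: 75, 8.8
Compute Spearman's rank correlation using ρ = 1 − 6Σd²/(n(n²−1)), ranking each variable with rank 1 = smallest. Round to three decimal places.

Ranks of variable 1: 2, 6, 1, 4, 5, 3
Ranks of variable 2: 5, 3, 6, 2, 1, 4
d = r₁ − r₂: -3, 3, -5, 2, 4, -1
d²: 9, 9, 25, 4, 16, 1; Σd² = 64
ρ = 1 − 6·64/(6·35) = 1 − 384/210 = -0.829

-0.829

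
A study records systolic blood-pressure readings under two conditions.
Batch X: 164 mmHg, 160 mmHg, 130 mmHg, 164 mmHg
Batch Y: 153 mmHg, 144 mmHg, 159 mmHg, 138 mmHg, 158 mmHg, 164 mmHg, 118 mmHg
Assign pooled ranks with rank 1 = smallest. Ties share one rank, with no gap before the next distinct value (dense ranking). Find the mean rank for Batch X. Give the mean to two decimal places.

Sorted (ascending): 118, 130, 138, 144, 153, 158, 159, 160, 164, 164, 164
The 3 values of 164 share dense rank 9.
Remaining distinct values take the next consecutive integers.
Batch X values → pooled ranks: 164→9, 160→8, 130→2, 164→9
Mean rank = (9 + 8 + 2 + 9) / 4 = 7.00

7.00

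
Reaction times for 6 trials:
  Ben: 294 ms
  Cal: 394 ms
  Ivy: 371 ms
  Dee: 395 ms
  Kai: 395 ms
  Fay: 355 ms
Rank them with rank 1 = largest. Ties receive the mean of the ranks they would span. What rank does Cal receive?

3

Sorted (descending): 395, 395, 394, 371, 355, 294
The 2 values of 395 occupy positions 1–2 → average rank (1+2)/2 = 1.5.
Cal has value 394 ms → rank 3.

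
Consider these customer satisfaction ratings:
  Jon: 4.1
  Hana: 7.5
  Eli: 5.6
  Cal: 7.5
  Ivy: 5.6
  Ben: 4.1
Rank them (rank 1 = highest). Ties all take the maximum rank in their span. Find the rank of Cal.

Sorted (descending): 7.5, 7.5, 5.6, 5.6, 4.1, 4.1
The 2 values of 7.5 occupy positions 1–2 → each gets rank 2.
The 2 values of 5.6 occupy positions 3–4 → each gets rank 4.
The 2 values of 4.1 occupy positions 5–6 → each gets rank 6.
Cal has value 7.5 → rank 2.

2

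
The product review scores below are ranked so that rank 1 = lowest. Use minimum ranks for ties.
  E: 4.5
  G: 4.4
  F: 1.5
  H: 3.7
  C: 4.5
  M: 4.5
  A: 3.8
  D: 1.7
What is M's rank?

6

Sorted (ascending): 1.5, 1.7, 3.7, 3.8, 4.4, 4.5, 4.5, 4.5
The 3 values of 4.5 occupy positions 6–8 → each gets rank 6.
M has value 4.5 → rank 6.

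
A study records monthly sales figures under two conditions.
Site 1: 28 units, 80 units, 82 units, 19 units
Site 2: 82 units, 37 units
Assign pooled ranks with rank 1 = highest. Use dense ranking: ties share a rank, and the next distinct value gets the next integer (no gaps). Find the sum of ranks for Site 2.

4

Sorted (descending): 82, 82, 80, 37, 28, 19
The 2 values of 82 share dense rank 1.
Remaining distinct values take the next consecutive integers.
Site 2 values → pooled ranks: 82→1, 37→3
Rank sum = 1 + 3 = 4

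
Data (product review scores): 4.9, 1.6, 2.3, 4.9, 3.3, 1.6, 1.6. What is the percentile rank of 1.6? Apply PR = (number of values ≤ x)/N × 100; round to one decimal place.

N = 7.
Strictly below 1.6: 0. Equal to 1.6: 3.
PR = 3/7 × 100 = 42.9

42.9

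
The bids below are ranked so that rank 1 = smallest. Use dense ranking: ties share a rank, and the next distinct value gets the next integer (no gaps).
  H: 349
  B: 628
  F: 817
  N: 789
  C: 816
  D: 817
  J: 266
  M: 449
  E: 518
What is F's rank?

Sorted (ascending): 266, 349, 449, 518, 628, 789, 816, 817, 817
The 2 values of 817 share dense rank 8.
Remaining distinct values take the next consecutive integers.
F has value 817 → rank 8.

8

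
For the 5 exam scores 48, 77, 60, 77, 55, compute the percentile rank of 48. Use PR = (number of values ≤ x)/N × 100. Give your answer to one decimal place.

N = 5.
Strictly below 48: 0. Equal to 48: 1.
PR = 1/5 × 100 = 20.0

20.0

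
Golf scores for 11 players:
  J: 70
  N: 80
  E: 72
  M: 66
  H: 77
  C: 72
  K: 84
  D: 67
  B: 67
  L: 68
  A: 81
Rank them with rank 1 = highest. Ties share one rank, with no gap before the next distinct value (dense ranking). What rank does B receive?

Sorted (descending): 84, 81, 80, 77, 72, 72, 70, 68, 67, 67, 66
The 2 values of 72 share dense rank 5.
The 2 values of 67 share dense rank 8.
Remaining distinct values take the next consecutive integers.
B has value 67 → rank 8.

8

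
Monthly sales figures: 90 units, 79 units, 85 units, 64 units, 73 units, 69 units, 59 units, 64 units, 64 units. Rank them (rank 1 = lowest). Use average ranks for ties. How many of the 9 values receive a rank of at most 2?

1

Sorted (ascending): 59, 64, 64, 64, 69, 73, 79, 85, 90
The 3 values of 64 occupy positions 2–4 → average rank 3.
Ranks ≤ 2: {1} → 1 value.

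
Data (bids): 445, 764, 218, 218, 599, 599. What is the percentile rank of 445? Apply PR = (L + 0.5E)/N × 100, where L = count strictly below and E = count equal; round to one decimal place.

41.7

N = 6.
Strictly below 445: 2. Equal to 445: 1.
PR = (2 + 0.5·1)/6 × 100 = 41.7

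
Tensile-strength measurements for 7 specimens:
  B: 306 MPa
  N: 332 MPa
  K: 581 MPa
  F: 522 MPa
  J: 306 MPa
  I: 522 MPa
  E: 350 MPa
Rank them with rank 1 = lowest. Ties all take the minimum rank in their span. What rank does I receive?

Sorted (ascending): 306, 306, 332, 350, 522, 522, 581
The 2 values of 306 occupy positions 1–2 → each gets rank 1.
The 2 values of 522 occupy positions 5–6 → each gets rank 5.
I has value 522 MPa → rank 5.

5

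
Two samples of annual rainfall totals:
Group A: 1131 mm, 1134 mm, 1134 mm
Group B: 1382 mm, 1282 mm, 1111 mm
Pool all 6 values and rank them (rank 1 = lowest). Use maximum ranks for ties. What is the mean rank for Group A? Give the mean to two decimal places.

Sorted (ascending): 1111, 1131, 1134, 1134, 1282, 1382
The 2 values of 1134 occupy positions 3–4 → each gets rank 4.
Group A values → pooled ranks: 1131→2, 1134→4, 1134→4
Mean rank = (2 + 4 + 4) / 3 = 3.33

3.33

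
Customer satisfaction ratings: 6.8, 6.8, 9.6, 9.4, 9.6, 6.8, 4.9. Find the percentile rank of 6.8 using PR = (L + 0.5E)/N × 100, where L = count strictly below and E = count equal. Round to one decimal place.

35.7

N = 7.
Strictly below 6.8: 1. Equal to 6.8: 3.
PR = (1 + 0.5·3)/7 × 100 = 35.7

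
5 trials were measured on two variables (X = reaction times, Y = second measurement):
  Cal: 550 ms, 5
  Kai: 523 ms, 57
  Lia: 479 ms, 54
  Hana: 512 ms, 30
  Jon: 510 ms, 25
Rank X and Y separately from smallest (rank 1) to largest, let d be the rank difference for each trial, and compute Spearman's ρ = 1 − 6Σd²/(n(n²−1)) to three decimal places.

Ranks of variable 1: 5, 4, 1, 3, 2
Ranks of variable 2: 1, 5, 4, 3, 2
d = r₁ − r₂: 4, -1, -3, 0, 0
d²: 16, 1, 9, 0, 0; Σd² = 26
ρ = 1 − 6·26/(5·24) = 1 − 156/120 = -0.300

-0.300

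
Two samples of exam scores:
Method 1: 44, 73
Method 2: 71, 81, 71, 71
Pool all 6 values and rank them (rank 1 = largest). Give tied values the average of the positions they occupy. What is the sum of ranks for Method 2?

13

Sorted (descending): 81, 73, 71, 71, 71, 44
The 3 values of 71 occupy positions 3–5 → average rank 4.
Method 2 values → pooled ranks: 71→4, 81→1, 71→4, 71→4
Rank sum = 4 + 1 + 4 + 4 = 13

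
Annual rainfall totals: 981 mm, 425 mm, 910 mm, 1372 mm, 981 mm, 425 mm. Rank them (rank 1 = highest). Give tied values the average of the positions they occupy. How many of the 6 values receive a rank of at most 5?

4

Sorted (descending): 1372, 981, 981, 910, 425, 425
The 2 values of 981 occupy positions 2–3 → average rank (2+3)/2 = 2.5.
The 2 values of 425 occupy positions 5–6 → average rank (5+6)/2 = 5.5.
Ranks ≤ 5: {1, 2.5, 2.5, 4} → 4 values.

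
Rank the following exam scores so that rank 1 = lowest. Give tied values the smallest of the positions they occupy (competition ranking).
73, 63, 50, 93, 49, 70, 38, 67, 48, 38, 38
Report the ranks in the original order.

10, 7, 6, 11, 5, 9, 1, 8, 4, 1, 1

Sorted (ascending): 38, 38, 38, 48, 49, 50, 63, 67, 70, 73, 93
The 3 values of 38 occupy positions 1–3 → each gets rank 1.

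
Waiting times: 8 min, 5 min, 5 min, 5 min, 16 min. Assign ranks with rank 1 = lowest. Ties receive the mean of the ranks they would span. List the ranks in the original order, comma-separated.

Sorted (ascending): 5, 5, 5, 8, 16
The 3 values of 5 occupy positions 1–3 → average rank 2.

4, 2, 2, 2, 5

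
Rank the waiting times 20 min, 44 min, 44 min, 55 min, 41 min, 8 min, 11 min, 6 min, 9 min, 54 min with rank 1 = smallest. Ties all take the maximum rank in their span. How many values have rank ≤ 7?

Sorted (ascending): 6, 8, 9, 11, 20, 41, 44, 44, 54, 55
The 2 values of 44 occupy positions 7–8 → each gets rank 8.
Ranks ≤ 7: {1, 2, 3, 4, 5, 6} → 6 values.

6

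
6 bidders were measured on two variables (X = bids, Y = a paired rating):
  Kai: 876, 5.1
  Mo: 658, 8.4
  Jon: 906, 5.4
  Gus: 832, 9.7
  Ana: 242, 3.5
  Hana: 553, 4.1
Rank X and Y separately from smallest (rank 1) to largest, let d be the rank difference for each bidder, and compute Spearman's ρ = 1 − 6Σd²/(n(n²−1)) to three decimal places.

Ranks of variable 1: 5, 3, 6, 4, 1, 2
Ranks of variable 2: 3, 5, 4, 6, 1, 2
d = r₁ − r₂: 2, -2, 2, -2, 0, 0
d²: 4, 4, 4, 4, 0, 0; Σd² = 16
ρ = 1 − 6·16/(6·35) = 1 − 96/210 = 0.543

0.543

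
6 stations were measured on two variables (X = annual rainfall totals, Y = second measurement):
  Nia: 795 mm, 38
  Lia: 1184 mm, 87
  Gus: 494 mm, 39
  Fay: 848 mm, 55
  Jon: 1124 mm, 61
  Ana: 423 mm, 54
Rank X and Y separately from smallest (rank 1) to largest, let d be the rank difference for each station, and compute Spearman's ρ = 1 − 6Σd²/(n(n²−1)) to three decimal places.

0.771

Ranks of variable 1: 3, 6, 2, 4, 5, 1
Ranks of variable 2: 1, 6, 2, 4, 5, 3
d = r₁ − r₂: 2, 0, 0, 0, 0, -2
d²: 4, 0, 0, 0, 0, 4; Σd² = 8
ρ = 1 − 6·8/(6·35) = 1 − 48/210 = 0.771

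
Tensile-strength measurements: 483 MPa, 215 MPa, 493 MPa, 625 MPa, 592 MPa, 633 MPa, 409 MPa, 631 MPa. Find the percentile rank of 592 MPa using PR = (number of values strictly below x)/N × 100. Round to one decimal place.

50.0

N = 8.
Strictly below 592: 4. Equal to 592: 1.
PR = 4/8 × 100 = 50.0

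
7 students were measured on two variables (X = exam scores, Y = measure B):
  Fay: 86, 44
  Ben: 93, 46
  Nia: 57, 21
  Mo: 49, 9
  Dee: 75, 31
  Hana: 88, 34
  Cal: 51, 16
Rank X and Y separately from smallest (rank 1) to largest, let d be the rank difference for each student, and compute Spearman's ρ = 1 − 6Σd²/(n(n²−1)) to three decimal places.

Ranks of variable 1: 5, 7, 3, 1, 4, 6, 2
Ranks of variable 2: 6, 7, 3, 1, 4, 5, 2
d = r₁ − r₂: -1, 0, 0, 0, 0, 1, 0
d²: 1, 0, 0, 0, 0, 1, 0; Σd² = 2
ρ = 1 − 6·2/(7·48) = 1 − 12/336 = 0.964

0.964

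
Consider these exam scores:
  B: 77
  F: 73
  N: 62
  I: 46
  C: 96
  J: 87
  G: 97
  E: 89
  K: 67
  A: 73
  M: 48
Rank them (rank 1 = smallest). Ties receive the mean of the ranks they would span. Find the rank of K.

Sorted (ascending): 46, 48, 62, 67, 73, 73, 77, 87, 89, 96, 97
The 2 values of 73 occupy positions 5–6 → average rank (5+6)/2 = 5.5.
K has value 67 → rank 4.

4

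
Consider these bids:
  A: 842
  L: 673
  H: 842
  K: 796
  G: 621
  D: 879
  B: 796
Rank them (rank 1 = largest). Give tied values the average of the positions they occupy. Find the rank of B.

4.5

Sorted (descending): 879, 842, 842, 796, 796, 673, 621
The 2 values of 842 occupy positions 2–3 → average rank (2+3)/2 = 2.5.
The 2 values of 796 occupy positions 4–5 → average rank (4+5)/2 = 4.5.
B has value 796 → rank 4.5.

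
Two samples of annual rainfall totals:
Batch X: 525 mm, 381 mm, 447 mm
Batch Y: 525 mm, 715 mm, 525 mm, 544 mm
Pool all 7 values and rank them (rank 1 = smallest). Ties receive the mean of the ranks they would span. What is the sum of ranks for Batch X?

7

Sorted (ascending): 381, 447, 525, 525, 525, 544, 715
The 3 values of 525 occupy positions 3–5 → average rank 4.
Batch X values → pooled ranks: 525→4, 381→1, 447→2
Rank sum = 4 + 1 + 2 = 7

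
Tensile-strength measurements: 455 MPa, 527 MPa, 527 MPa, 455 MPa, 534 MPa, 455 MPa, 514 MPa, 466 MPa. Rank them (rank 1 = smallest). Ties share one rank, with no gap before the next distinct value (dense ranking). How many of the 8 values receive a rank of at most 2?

Sorted (ascending): 455, 455, 455, 466, 514, 527, 527, 534
The 3 values of 455 share dense rank 1.
The 2 values of 527 share dense rank 4.
Remaining distinct values take the next consecutive integers.
Ranks ≤ 2: {1, 1, 1, 2} → 4 values.

4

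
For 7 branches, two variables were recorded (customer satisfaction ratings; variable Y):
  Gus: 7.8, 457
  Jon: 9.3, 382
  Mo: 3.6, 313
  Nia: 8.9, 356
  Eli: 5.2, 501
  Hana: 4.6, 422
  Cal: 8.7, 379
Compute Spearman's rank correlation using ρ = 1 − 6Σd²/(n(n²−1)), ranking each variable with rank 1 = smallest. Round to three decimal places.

Ranks of variable 1: 4, 7, 1, 6, 3, 2, 5
Ranks of variable 2: 6, 4, 1, 2, 7, 5, 3
d = r₁ − r₂: -2, 3, 0, 4, -4, -3, 2
d²: 4, 9, 0, 16, 16, 9, 4; Σd² = 58
ρ = 1 − 6·58/(7·48) = 1 − 348/336 = -0.036

-0.036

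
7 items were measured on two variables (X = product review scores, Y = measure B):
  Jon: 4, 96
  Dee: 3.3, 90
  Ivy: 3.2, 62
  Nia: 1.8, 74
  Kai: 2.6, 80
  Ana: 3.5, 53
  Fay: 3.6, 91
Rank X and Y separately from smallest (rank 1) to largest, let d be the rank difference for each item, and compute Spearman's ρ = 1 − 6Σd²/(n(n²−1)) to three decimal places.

0.536

Ranks of variable 1: 7, 4, 3, 1, 2, 5, 6
Ranks of variable 2: 7, 5, 2, 3, 4, 1, 6
d = r₁ − r₂: 0, -1, 1, -2, -2, 4, 0
d²: 0, 1, 1, 4, 4, 16, 0; Σd² = 26
ρ = 1 − 6·26/(7·48) = 1 − 156/336 = 0.536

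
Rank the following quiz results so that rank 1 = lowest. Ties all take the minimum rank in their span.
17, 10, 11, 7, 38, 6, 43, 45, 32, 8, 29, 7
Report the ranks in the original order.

Sorted (ascending): 6, 7, 7, 8, 10, 11, 17, 29, 32, 38, 43, 45
The 2 values of 7 occupy positions 2–3 → each gets rank 2.

7, 5, 6, 2, 10, 1, 11, 12, 9, 4, 8, 2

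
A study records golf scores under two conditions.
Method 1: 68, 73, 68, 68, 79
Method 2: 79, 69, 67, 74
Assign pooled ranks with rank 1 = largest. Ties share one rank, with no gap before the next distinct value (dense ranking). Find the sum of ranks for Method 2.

Sorted (descending): 79, 79, 74, 73, 69, 68, 68, 68, 67
The 2 values of 79 share dense rank 1.
The 3 values of 68 share dense rank 5.
Remaining distinct values take the next consecutive integers.
Method 2 values → pooled ranks: 79→1, 69→4, 67→6, 74→2
Rank sum = 1 + 4 + 6 + 2 = 13

13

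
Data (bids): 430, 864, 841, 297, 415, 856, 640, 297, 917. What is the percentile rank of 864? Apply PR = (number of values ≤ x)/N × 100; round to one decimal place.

N = 9.
Strictly below 864: 7. Equal to 864: 1.
PR = 8/9 × 100 = 88.9

88.9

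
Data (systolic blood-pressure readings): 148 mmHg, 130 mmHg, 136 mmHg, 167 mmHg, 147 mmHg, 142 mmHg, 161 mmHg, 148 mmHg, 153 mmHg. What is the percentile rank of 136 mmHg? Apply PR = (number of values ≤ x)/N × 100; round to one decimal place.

22.2

N = 9.
Strictly below 136: 1. Equal to 136: 1.
PR = 2/9 × 100 = 22.2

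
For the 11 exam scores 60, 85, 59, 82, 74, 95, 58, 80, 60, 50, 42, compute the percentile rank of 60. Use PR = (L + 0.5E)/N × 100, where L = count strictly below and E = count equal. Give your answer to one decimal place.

N = 11.
Strictly below 60: 4. Equal to 60: 2.
PR = (4 + 0.5·2)/11 × 100 = 45.5

45.5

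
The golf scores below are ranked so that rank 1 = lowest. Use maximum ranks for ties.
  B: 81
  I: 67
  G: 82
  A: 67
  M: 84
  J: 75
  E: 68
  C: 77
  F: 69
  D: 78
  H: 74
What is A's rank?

2

Sorted (ascending): 67, 67, 68, 69, 74, 75, 77, 78, 81, 82, 84
The 2 values of 67 occupy positions 1–2 → each gets rank 2.
A has value 67 → rank 2.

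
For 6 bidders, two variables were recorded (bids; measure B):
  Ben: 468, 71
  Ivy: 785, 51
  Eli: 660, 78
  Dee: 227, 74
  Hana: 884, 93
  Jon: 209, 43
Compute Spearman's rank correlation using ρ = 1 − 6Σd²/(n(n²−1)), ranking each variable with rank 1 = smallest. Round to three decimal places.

0.600

Ranks of variable 1: 3, 5, 4, 2, 6, 1
Ranks of variable 2: 3, 2, 5, 4, 6, 1
d = r₁ − r₂: 0, 3, -1, -2, 0, 0
d²: 0, 9, 1, 4, 0, 0; Σd² = 14
ρ = 1 − 6·14/(6·35) = 1 − 84/210 = 0.600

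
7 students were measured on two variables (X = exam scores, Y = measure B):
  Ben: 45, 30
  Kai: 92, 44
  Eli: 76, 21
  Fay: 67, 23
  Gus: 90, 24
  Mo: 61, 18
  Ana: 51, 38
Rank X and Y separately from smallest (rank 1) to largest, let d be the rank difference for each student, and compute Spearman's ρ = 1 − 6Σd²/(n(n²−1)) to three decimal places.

0.107

Ranks of variable 1: 1, 7, 5, 4, 6, 3, 2
Ranks of variable 2: 5, 7, 2, 3, 4, 1, 6
d = r₁ − r₂: -4, 0, 3, 1, 2, 2, -4
d²: 16, 0, 9, 1, 4, 4, 16; Σd² = 50
ρ = 1 − 6·50/(7·48) = 1 − 300/336 = 0.107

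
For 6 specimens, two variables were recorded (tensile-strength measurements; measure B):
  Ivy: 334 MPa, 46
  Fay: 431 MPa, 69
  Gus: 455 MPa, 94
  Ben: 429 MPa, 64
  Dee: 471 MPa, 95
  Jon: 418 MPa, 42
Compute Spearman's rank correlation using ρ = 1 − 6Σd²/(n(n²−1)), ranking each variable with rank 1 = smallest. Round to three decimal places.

0.943

Ranks of variable 1: 1, 4, 5, 3, 6, 2
Ranks of variable 2: 2, 4, 5, 3, 6, 1
d = r₁ − r₂: -1, 0, 0, 0, 0, 1
d²: 1, 0, 0, 0, 0, 1; Σd² = 2
ρ = 1 − 6·2/(6·35) = 1 − 12/210 = 0.943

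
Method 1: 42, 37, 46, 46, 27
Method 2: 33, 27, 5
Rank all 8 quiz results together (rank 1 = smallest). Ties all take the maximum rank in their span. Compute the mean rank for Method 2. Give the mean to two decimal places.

Sorted (ascending): 5, 27, 27, 33, 37, 42, 46, 46
The 2 values of 27 occupy positions 2–3 → each gets rank 3.
The 2 values of 46 occupy positions 7–8 → each gets rank 8.
Method 2 values → pooled ranks: 33→4, 27→3, 5→1
Mean rank = (4 + 3 + 1) / 3 = 2.67

2.67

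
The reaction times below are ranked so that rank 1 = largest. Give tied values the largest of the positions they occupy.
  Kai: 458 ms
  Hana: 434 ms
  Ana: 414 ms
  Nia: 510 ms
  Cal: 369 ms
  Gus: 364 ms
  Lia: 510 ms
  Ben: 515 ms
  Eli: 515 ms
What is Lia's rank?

4

Sorted (descending): 515, 515, 510, 510, 458, 434, 414, 369, 364
The 2 values of 515 occupy positions 1–2 → each gets rank 2.
The 2 values of 510 occupy positions 3–4 → each gets rank 4.
Lia has value 510 ms → rank 4.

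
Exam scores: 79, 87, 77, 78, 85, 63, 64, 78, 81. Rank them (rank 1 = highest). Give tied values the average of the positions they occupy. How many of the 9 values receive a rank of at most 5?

4

Sorted (descending): 87, 85, 81, 79, 78, 78, 77, 64, 63
The 2 values of 78 occupy positions 5–6 → average rank (5+6)/2 = 5.5.
Ranks ≤ 5: {1, 2, 3, 4} → 4 values.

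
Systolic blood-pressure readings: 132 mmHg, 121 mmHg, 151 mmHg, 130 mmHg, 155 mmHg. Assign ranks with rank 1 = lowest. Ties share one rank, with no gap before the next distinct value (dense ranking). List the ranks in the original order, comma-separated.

3, 1, 4, 2, 5

Sorted (ascending): 121, 130, 132, 151, 155
No ties — each value takes its position as its rank.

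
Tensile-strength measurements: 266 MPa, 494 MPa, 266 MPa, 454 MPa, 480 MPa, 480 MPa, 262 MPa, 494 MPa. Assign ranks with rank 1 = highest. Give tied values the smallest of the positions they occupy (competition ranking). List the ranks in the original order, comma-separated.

Sorted (descending): 494, 494, 480, 480, 454, 266, 266, 262
The 2 values of 494 occupy positions 1–2 → each gets rank 1.
The 2 values of 480 occupy positions 3–4 → each gets rank 3.
The 2 values of 266 occupy positions 6–7 → each gets rank 6.

6, 1, 6, 5, 3, 3, 8, 1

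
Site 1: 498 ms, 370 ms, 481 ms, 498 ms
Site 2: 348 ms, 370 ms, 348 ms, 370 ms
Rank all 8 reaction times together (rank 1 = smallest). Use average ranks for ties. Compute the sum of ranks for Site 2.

11

Sorted (ascending): 348, 348, 370, 370, 370, 481, 498, 498
The 2 values of 348 occupy positions 1–2 → average rank (1+2)/2 = 1.5.
The 3 values of 370 occupy positions 3–5 → average rank 4.
The 2 values of 498 occupy positions 7–8 → average rank (7+8)/2 = 7.5.
Site 2 values → pooled ranks: 348→1.5, 370→4, 348→1.5, 370→4
Rank sum = 1.5 + 4 + 1.5 + 4 = 11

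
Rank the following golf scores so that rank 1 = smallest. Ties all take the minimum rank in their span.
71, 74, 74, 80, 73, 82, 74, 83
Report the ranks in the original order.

Sorted (ascending): 71, 73, 74, 74, 74, 80, 82, 83
The 3 values of 74 occupy positions 3–5 → each gets rank 3.

1, 3, 3, 6, 2, 7, 3, 8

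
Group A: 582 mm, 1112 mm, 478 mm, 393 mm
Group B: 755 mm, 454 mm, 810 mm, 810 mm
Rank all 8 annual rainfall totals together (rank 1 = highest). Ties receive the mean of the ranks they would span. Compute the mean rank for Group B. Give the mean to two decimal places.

Sorted (descending): 1112, 810, 810, 755, 582, 478, 454, 393
The 2 values of 810 occupy positions 2–3 → average rank (2+3)/2 = 2.5.
Group B values → pooled ranks: 755→4, 454→7, 810→2.5, 810→2.5
Mean rank = (4 + 7 + 2.5 + 2.5) / 4 = 4.00

4.00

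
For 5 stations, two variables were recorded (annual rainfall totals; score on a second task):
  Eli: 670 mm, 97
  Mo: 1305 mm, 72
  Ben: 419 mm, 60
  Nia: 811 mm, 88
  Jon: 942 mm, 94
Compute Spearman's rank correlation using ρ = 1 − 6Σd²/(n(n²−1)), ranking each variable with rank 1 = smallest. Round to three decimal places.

Ranks of variable 1: 2, 5, 1, 3, 4
Ranks of variable 2: 5, 2, 1, 3, 4
d = r₁ − r₂: -3, 3, 0, 0, 0
d²: 9, 9, 0, 0, 0; Σd² = 18
ρ = 1 − 6·18/(5·24) = 1 − 108/120 = 0.100

0.100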